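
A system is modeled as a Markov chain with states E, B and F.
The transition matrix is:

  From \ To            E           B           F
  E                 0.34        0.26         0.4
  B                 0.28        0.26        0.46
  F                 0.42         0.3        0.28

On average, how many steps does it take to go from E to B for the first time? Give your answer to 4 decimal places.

Let t(s) be the expected number of steps to first reach B from state s, with t(B) = 0. Conditioning on the first step:
t(E) = 1 + 0.34·t(E) + 0.4·t(F)
t(F) = 1 + 0.42·t(E) + 0.28·t(F)
Solving: t(E) = 3.6458, t(F) = 3.5156.
Expected steps from E to B: 3.6458.

3.6458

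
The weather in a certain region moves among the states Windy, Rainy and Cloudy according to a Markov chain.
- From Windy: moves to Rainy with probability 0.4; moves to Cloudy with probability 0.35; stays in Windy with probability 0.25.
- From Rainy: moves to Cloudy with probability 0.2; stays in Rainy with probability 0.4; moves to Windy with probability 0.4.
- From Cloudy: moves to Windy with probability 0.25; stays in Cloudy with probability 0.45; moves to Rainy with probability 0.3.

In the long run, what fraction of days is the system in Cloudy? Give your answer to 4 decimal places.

Let the stationary distribution be π with π = πP and π_1 + π_2 + π_3 = 1.
π_1 = 0.25·π_1 + 0.4·π_2 + 0.25·π_3
π_2 = 0.4·π_1 + 0.4·π_2 + 0.3·π_3
Solving with the normalization constraint gives π = (0.3051, 0.3672, 0.3277).
So the stationary probability of Cloudy is 0.3277.

0.3277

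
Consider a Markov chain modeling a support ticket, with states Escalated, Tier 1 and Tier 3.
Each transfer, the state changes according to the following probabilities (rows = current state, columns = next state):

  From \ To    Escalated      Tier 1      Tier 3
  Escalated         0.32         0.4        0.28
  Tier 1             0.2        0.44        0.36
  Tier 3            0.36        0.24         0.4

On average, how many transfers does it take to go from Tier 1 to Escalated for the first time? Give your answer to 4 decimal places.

3.8462

Let t(s) be the expected number of transfers to first reach Escalated from state s, with t(Escalated) = 0. Conditioning on the first transfer:
t(Tier 1) = 1 + 0.44·t(Tier 1) + 0.36·t(Tier 3)
t(Tier 3) = 1 + 0.24·t(Tier 1) + 0.4·t(Tier 3)
Solving: t(Tier 1) = 3.8462, t(Tier 3) = 3.2051.
Expected transfers from Tier 1 to Escalated: 3.8462.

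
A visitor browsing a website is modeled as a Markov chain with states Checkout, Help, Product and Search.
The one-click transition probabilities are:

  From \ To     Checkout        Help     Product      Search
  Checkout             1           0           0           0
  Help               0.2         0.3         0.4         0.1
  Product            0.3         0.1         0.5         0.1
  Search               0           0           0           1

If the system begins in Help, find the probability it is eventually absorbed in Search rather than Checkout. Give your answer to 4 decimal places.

Let h(s) be the probability of absorption at Search starting from transient state s. Then h(Search) = 1 and h(Checkout) = 0. By first-step analysis:
h(Help) = 0.2·0 + 0.3·h(Help) + 0.4·h(Product) + 0.1·1
h(Product) = 0.3·0 + 0.1·h(Help) + 0.5·h(Product) + 0.1·1
Solving: h(Help) = 0.2903, h(Product) = 0.2581.
Starting from Help, the probability is 0.2903.

0.2903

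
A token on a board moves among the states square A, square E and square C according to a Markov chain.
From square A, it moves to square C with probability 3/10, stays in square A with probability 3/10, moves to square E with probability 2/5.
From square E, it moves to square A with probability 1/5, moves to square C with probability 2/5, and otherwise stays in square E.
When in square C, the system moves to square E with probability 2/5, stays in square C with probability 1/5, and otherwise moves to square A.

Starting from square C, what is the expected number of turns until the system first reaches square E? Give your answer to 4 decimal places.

Let t(s) be the expected number of turns to first reach square E from state s, with t(square E) = 0. Conditioning on the first turn:
t(square A) = 1 + 0.3·t(square A) + 0.3·t(square C)
t(square C) = 1 + 0.4·t(square A) + 0.2·t(square C)
Solving: t(square A) = 2.5000, t(square C) = 2.5000.
Expected turns from square C to square E: 2.5000.

2.5000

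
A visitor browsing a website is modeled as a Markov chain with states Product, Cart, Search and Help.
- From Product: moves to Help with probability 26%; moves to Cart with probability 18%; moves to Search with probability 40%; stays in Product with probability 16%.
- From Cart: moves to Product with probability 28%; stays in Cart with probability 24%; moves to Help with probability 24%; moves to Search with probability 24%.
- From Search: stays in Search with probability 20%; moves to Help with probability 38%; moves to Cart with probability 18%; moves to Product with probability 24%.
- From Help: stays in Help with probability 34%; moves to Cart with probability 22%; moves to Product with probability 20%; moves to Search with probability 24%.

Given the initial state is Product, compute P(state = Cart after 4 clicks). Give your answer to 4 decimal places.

Propagate the distribution vector 4 clicks from Product.
After 0 clicks: (1.0000, 0.0000, 0.0000, 0.0000)
After 1 click: (0.1600, 0.1800, 0.4000, 0.2600)
After 2 clicks: (0.2240, 0.2012, 0.2496, 0.3252)
After 3 clicks: (0.2171, 0.2051, 0.2659, 0.3119)
After 4 clicks: (0.2184, 0.2048, 0.2641, 0.3128)
P(in Cart after 4 clicks) = 0.2048

0.2048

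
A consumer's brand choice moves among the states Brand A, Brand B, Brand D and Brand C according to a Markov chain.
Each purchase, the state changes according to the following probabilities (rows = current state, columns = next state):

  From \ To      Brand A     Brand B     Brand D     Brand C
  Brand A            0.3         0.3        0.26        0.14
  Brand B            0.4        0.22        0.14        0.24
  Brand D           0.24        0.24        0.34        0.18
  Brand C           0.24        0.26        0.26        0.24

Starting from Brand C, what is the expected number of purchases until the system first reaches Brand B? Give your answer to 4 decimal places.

3.7799

Let t(s) be the expected number of purchases to first reach Brand B from state s, with t(Brand B) = 0. Conditioning on the first purchase:
t(Brand A) = 1 + 0.3·t(Brand A) + 0.26·t(Brand D) + 0.14·t(Brand C)
t(Brand D) = 1 + 0.24·t(Brand A) + 0.34·t(Brand D) + 0.18·t(Brand C)
t(Brand C) = 1 + 0.24·t(Brand A) + 0.26·t(Brand D) + 0.24·t(Brand C)
Solving: t(Brand A) = 3.6190, t(Brand D) = 3.8620, t(Brand C) = 3.7799.
Expected purchases from Brand C to Brand B: 3.7799.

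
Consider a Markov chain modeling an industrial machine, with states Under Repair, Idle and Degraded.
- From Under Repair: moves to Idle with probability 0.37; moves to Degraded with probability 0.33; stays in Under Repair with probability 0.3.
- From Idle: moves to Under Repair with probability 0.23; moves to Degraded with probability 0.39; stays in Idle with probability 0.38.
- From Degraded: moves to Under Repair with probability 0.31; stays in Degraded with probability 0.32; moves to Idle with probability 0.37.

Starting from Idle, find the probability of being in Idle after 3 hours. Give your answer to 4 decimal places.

Propagate the distribution vector 3 hours from Idle.
After 0 hours: (0.0000, 1.0000, 0.0000)
After 1 hour: (0.2300, 0.3800, 0.3900)
After 2 hours: (0.2773, 0.3738, 0.3489)
After 3 hours: (0.2773, 0.3737, 0.3489)
P(in Idle after 3 hours) = 0.3737

0.3737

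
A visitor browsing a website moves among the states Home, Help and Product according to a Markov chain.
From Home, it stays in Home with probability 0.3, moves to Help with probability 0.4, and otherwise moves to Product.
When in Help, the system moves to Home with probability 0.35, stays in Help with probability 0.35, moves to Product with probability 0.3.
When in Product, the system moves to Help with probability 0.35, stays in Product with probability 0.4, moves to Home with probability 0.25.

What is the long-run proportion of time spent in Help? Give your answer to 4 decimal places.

Let the stationary distribution be π with π = πP and π_1 + π_2 + π_3 = 1.
π_1 = 0.3·π_1 + 0.35·π_2 + 0.25·π_3
π_2 = 0.4·π_1 + 0.35·π_2 + 0.35·π_3
Solving with the normalization constraint gives π = (0.3016, 0.3651, 0.3333).
So the stationary probability of Help is 0.3651.

0.3651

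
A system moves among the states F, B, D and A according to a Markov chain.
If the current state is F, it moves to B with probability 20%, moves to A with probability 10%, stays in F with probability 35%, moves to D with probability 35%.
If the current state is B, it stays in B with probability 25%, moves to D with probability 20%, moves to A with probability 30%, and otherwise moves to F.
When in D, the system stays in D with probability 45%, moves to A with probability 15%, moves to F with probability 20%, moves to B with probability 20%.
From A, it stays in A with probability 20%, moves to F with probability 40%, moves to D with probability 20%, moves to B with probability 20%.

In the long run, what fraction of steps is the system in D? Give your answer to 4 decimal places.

Let the stationary distribution be π with π = πP and π_1 + π_2 + π_3 + π_4 = 1.
π_1 = 0.35·π_1 + 0.25·π_2 + 0.2·π_3 + 0.4·π_4
π_2 = 0.2·π_1 + 0.25·π_2 + 0.2·π_3 + 0.2·π_4
π_3 = 0.35·π_1 + 0.2·π_2 + 0.45·π_3 + 0.2·π_4
Solving with the normalization constraint gives π = (0.2891, 0.2105, 0.3245, 0.1759).
So the stationary probability of D is 0.3245.

0.3245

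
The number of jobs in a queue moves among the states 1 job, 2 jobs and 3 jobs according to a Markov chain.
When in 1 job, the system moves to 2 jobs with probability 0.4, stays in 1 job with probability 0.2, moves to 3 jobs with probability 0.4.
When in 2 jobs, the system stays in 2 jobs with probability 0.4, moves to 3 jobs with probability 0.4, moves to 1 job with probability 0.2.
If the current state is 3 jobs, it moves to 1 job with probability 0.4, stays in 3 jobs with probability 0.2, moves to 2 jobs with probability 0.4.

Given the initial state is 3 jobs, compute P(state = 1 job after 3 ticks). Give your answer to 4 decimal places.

0.2720

Propagate the distribution vector 3 ticks from 3 jobs.
After 0 ticks: (0.0000, 0.0000, 1.0000)
After 1 tick: (0.4000, 0.4000, 0.2000)
After 2 ticks: (0.2400, 0.4000, 0.3600)
After 3 ticks: (0.2720, 0.4000, 0.3280)
P(in 1 job after 3 ticks) = 0.2720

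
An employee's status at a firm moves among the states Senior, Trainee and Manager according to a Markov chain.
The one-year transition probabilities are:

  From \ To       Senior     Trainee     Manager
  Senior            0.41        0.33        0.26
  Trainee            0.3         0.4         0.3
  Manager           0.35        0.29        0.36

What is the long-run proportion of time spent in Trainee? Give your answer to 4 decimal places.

Let the stationary distribution be π with π = πP and π_1 + π_2 + π_3 = 1.
π_1 = 0.41·π_1 + 0.3·π_2 + 0.35·π_3
π_2 = 0.33·π_1 + 0.4·π_2 + 0.29·π_3
Solving with the normalization constraint gives π = (0.3542, 0.3418, 0.3041).
So the stationary probability of Trainee is 0.3418.

0.3418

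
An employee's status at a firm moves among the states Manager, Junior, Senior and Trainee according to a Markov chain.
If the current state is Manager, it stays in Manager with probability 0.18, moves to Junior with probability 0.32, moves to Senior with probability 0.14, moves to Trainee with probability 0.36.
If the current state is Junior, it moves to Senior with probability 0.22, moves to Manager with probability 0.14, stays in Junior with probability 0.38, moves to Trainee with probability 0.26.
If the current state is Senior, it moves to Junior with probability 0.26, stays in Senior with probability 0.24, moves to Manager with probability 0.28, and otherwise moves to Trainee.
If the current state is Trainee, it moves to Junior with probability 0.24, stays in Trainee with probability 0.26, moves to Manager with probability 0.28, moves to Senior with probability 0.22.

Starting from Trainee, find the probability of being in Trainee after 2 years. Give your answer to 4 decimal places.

0.2792

Propagate the distribution vector 2 years from Trainee.
After 0 years: (0.0000, 0.0000, 0.0000, 1.0000)
After 1 year: (0.2800, 0.2400, 0.2200, 0.2600)
After 2 years: (0.2184, 0.3004, 0.2020, 0.2792)
P(in Trainee after 2 years) = 0.2792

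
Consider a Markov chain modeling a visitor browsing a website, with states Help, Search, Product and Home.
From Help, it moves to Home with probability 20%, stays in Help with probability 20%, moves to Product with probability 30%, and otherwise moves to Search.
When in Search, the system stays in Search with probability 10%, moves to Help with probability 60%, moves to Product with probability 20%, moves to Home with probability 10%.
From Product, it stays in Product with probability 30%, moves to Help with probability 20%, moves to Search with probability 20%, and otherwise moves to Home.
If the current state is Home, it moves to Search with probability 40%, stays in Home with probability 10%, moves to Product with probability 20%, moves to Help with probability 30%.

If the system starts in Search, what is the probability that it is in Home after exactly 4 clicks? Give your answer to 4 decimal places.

Propagate the distribution vector 4 clicks from Search.
After 0 clicks: (0.0000, 1.0000, 0.0000, 0.0000)
After 1 click: (0.6000, 0.1000, 0.2000, 0.1000)
After 2 clicks: (0.2500, 0.2700, 0.2800, 0.2000)
After 3 clicks: (0.3280, 0.2380, 0.2530, 0.1810)
After 4 clicks: (0.3133, 0.2452, 0.2581, 0.1834)
P(in Home after 4 clicks) = 0.1834

0.1834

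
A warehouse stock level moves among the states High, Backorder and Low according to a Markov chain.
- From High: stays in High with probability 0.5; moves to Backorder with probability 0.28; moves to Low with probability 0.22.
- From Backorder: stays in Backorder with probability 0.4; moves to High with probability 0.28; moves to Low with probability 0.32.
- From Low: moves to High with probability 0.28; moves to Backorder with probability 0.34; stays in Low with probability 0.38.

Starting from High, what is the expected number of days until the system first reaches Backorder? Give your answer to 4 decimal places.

3.3816

Let t(s) be the expected number of days to first reach Backorder from state s, with t(Backorder) = 0. Conditioning on the first day:
t(High) = 1 + 0.5·t(High) + 0.22·t(Low)
t(Low) = 1 + 0.28·t(High) + 0.38·t(Low)
Solving: t(High) = 3.3816, t(Low) = 3.1401.
Expected days from High to Backorder: 3.3816.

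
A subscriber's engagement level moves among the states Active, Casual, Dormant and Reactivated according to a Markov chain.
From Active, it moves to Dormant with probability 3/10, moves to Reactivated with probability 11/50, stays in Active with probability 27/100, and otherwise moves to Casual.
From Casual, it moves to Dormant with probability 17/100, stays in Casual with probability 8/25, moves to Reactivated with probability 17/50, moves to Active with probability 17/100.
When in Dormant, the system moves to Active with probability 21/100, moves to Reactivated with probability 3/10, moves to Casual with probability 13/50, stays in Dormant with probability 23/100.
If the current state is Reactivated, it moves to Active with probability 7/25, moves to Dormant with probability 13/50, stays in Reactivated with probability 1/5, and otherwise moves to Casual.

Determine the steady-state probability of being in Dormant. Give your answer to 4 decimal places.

0.2383

Let the stationary distribution be π with π = πP and π_1 + π_2 + π_3 + π_4 = 1.
π_1 = 0.27·π_1 + 0.17·π_2 + 0.21·π_3 + 0.28·π_4
π_2 = 0.21·π_1 + 0.32·π_2 + 0.26·π_3 + 0.26·π_4
π_3 = 0.3·π_1 + 0.17·π_2 + 0.23·π_3 + 0.26·π_4
Solving with the normalization constraint gives π = (0.2319, 0.2643, 0.2383, 0.2655).
So the stationary probability of Dormant is 0.2383.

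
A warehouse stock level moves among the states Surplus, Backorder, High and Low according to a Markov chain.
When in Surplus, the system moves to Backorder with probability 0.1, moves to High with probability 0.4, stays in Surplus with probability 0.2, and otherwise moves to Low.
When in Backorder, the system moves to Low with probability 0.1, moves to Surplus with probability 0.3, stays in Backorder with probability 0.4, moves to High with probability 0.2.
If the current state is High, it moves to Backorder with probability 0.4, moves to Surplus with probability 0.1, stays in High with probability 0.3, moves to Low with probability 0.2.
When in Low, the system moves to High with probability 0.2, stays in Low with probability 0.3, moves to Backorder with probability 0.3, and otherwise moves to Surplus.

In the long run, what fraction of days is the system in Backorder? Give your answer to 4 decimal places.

0.3175

Let the stationary distribution be π with π = πP and π_1 + π_2 + π_3 + π_4 = 1.
π_1 = 0.2·π_1 + 0.3·π_2 + 0.1·π_3 + 0.2·π_4
π_2 = 0.1·π_1 + 0.4·π_2 + 0.4·π_3 + 0.3·π_4
π_3 = 0.4·π_1 + 0.2·π_2 + 0.3·π_3 + 0.2·π_4
Solving with the normalization constraint gives π = (0.2050, 0.3175, 0.2678, 0.2097).
So the stationary probability of Backorder is 0.3175.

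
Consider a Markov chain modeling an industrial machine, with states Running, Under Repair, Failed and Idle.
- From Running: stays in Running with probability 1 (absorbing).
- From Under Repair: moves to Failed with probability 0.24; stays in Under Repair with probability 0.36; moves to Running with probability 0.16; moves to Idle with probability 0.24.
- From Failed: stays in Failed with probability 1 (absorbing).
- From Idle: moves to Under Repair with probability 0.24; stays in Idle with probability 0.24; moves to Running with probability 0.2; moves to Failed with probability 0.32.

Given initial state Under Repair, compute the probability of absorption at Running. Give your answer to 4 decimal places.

Let h(s) be the probability of absorption at Running starting from transient state s. Then h(Running) = 1 and h(Failed) = 0. By first-step analysis:
h(Under Repair) = 0.16·1 + 0.36·h(Under Repair) + 0.24·0 + 0.24·h(Idle)
h(Idle) = 0.2·1 + 0.24·h(Under Repair) + 0.32·0 + 0.24·h(Idle)
Solving: h(Under Repair) = 0.3955, h(Idle) = 0.3881.
Starting from Under Repair, the probability is 0.3955.

0.3955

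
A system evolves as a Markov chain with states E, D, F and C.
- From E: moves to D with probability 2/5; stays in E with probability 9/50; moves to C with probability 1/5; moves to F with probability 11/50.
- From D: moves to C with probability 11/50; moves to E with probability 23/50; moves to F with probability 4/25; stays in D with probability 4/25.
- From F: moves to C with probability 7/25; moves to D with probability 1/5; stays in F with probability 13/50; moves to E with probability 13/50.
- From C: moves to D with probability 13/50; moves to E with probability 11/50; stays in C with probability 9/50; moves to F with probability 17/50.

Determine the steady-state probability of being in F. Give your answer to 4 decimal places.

Let the stationary distribution be π with π = πP and π_1 + π_2 + π_3 + π_4 = 1.
π_1 = 0.18·π_1 + 0.46·π_2 + 0.26·π_3 + 0.22·π_4
π_2 = 0.4·π_1 + 0.16·π_2 + 0.2·π_3 + 0.26·π_4
π_3 = 0.22·π_1 + 0.16·π_2 + 0.26·π_3 + 0.34·π_4
Solving with the normalization constraint gives π = (0.2805, 0.2590, 0.2405, 0.2200).
So the stationary probability of F is 0.2405.

0.2405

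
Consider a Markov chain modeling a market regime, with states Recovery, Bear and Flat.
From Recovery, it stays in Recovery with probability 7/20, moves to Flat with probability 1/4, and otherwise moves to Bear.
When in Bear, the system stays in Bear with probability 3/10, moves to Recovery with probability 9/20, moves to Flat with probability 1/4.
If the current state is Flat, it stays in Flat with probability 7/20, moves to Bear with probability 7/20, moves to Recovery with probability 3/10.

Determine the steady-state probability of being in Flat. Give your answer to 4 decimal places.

0.2778

Let the stationary distribution be π with π = πP and π_1 + π_2 + π_3 = 1.
π_1 = 0.35·π_1 + 0.45·π_2 + 0.3·π_3
π_2 = 0.4·π_1 + 0.3·π_2 + 0.35·π_3
Solving with the normalization constraint gives π = (0.3712, 0.3510, 0.2778).
So the stationary probability of Flat is 0.2778.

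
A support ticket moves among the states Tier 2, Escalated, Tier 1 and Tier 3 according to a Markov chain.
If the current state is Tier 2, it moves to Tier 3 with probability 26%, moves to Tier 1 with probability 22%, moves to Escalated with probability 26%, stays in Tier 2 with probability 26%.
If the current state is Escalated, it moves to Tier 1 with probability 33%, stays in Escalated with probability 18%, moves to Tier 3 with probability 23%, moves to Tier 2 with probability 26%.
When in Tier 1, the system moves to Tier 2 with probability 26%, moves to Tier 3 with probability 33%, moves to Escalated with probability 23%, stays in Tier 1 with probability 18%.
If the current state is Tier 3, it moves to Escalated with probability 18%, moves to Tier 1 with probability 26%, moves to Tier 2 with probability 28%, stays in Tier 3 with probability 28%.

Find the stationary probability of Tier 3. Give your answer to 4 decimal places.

Let the stationary distribution be π with π = πP and π_1 + π_2 + π_3 + π_4 = 1.
π_1 = 0.26·π_1 + 0.26·π_2 + 0.26·π_3 + 0.28·π_4
π_2 = 0.26·π_1 + 0.18·π_2 + 0.23·π_3 + 0.18·π_4
π_3 = 0.22·π_1 + 0.33·π_2 + 0.18·π_3 + 0.26·π_4
Solving with the normalization constraint gives π = (0.2655, 0.2135, 0.2447, 0.2763).
So the stationary probability of Tier 3 is 0.2763.

0.2763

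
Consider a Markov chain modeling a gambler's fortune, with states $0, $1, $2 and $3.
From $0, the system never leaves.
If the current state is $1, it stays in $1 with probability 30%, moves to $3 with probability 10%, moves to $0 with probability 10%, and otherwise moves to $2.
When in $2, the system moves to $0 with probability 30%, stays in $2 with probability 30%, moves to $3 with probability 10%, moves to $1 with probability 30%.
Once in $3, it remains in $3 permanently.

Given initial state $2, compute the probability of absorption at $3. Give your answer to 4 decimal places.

Let h(s) be the probability of absorption at $3 starting from transient state s. Then h($3) = 1 and h($0) = 0. By first-step analysis:
h($1) = 0.1·0 + 0.3·h($1) + 0.5·h($2) + 0.1·1
h($2) = 0.3·0 + 0.3·h($1) + 0.3·h($2) + 0.1·1
Solving: h($1) = 0.3529, h($2) = 0.2941.
Starting from $2, the probability is 0.2941.

0.2941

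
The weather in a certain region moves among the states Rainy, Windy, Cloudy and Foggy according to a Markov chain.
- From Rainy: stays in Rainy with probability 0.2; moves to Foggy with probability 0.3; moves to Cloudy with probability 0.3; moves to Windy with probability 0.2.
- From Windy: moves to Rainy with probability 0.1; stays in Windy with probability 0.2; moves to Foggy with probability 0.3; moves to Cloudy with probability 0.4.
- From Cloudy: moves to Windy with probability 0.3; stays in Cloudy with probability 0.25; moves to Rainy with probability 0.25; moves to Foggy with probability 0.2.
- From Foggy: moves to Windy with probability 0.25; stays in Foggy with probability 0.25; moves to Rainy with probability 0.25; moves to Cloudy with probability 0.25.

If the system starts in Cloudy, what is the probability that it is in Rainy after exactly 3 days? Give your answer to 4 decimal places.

0.2051

Propagate the distribution vector 3 days from Cloudy.
After 0 days: (0.0000, 0.0000, 1.0000, 0.0000)
After 1 day: (0.2500, 0.3000, 0.2500, 0.2000)
After 2 days: (0.1925, 0.2350, 0.3075, 0.2650)
After 3 days: (0.2051, 0.2440, 0.2949, 0.2560)
P(in Rainy after 3 days) = 0.2051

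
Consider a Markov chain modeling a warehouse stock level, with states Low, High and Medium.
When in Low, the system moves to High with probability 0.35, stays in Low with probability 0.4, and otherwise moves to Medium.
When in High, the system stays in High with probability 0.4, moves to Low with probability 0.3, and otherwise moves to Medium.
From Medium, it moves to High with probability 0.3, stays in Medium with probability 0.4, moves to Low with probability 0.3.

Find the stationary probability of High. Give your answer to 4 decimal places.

0.3519

Let the stationary distribution be π with π = πP and π_1 + π_2 + π_3 = 1.
π_1 = 0.4·π_1 + 0.3·π_2 + 0.3·π_3
π_2 = 0.35·π_1 + 0.4·π_2 + 0.3·π_3
Solving with the normalization constraint gives π = (0.3333, 0.3519, 0.3148).
So the stationary probability of High is 0.3519.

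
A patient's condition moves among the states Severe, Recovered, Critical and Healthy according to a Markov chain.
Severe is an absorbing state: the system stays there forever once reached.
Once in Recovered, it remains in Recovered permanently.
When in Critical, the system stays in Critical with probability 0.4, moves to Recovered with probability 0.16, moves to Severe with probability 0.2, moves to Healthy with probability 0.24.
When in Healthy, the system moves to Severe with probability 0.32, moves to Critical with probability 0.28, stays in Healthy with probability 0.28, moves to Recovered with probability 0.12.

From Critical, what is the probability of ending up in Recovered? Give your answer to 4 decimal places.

0.3947

Let h(s) be the probability of absorption at Recovered starting from transient state s. Then h(Recovered) = 1 and h(Severe) = 0. By first-step analysis:
h(Critical) = 0.2·0 + 0.16·1 + 0.4·h(Critical) + 0.24·h(Healthy)
h(Healthy) = 0.32·0 + 0.12·1 + 0.28·h(Critical) + 0.28·h(Healthy)
Solving: h(Critical) = 0.3947, h(Healthy) = 0.3202.
Starting from Critical, the probability is 0.3947.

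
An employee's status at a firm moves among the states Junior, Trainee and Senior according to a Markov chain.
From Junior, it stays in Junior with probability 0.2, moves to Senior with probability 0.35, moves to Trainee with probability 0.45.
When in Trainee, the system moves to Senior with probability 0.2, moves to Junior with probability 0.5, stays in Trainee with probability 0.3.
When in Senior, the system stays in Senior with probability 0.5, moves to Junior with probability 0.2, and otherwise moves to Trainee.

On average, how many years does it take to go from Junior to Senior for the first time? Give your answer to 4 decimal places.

Let t(s) be the expected number of years to first reach Senior from state s, with t(Senior) = 0. Conditioning on the first year:
t(Junior) = 1 + 0.2·t(Junior) + 0.45·t(Trainee)
t(Trainee) = 1 + 0.5·t(Junior) + 0.3·t(Trainee)
Solving: t(Junior) = 3.4328, t(Trainee) = 3.8806.
Expected years from Junior to Senior: 3.4328.

3.4328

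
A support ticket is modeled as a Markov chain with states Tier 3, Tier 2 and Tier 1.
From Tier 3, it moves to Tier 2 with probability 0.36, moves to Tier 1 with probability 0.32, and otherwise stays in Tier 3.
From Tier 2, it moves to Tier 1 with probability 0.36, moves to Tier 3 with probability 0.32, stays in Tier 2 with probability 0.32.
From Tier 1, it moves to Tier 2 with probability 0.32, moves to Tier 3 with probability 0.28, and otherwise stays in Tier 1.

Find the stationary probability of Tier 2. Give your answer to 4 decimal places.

Let the stationary distribution be π with π = πP and π_1 + π_2 + π_3 = 1.
π_1 = 0.32·π_1 + 0.32·π_2 + 0.28·π_3
π_2 = 0.36·π_1 + 0.32·π_2 + 0.32·π_3
Solving with the normalization constraint gives π = (0.3055, 0.3322, 0.3623).
So the stationary probability of Tier 2 is 0.3322.

0.3322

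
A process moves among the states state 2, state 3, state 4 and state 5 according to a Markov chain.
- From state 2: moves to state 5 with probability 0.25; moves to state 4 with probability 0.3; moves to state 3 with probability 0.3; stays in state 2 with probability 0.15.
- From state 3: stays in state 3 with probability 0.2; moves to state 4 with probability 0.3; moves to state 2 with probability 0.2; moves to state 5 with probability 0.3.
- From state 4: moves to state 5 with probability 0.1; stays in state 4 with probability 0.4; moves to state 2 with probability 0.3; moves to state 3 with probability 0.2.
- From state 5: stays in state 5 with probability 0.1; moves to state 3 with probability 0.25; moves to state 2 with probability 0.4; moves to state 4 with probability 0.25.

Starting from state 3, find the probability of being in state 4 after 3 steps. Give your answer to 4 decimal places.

0.3230

Propagate the distribution vector 3 steps from state 3.
After 0 steps: (0.0000, 1.0000, 0.0000, 0.0000)
After 1 step: (0.2000, 0.2000, 0.3000, 0.3000)
After 2 steps: (0.2800, 0.2350, 0.3150, 0.1700)
After 3 steps: (0.2515, 0.2365, 0.3230, 0.1890)
P(in state 4 after 3 steps) = 0.3230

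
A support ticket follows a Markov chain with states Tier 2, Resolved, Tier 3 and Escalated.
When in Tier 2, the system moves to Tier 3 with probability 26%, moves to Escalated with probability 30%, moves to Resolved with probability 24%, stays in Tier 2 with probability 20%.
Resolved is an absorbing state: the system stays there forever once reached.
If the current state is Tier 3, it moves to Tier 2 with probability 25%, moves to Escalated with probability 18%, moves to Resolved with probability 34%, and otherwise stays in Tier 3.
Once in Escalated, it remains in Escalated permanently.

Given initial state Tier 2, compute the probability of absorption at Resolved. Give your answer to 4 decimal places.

Let h(s) be the probability of absorption at Resolved starting from transient state s. Then h(Resolved) = 1 and h(Escalated) = 0. By first-step analysis:
h(Tier 2) = 0.2·h(Tier 2) + 0.24·1 + 0.26·h(Tier 3) + 0.3·0
h(Tier 3) = 0.25·h(Tier 2) + 0.34·1 + 0.23·h(Tier 3) + 0.18·0
Solving: h(Tier 2) = 0.4958, h(Tier 3) = 0.6025.
Starting from Tier 2, the probability is 0.4958.

0.4958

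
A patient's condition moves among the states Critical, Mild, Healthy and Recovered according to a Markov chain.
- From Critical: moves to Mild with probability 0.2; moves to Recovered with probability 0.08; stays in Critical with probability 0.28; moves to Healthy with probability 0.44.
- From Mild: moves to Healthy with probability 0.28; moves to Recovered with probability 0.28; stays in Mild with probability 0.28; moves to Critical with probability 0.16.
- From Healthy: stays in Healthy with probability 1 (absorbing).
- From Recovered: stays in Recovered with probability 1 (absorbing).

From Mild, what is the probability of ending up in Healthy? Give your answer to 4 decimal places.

Let h(s) be the probability of absorption at Healthy starting from transient state s. Then h(Healthy) = 1 and h(Recovered) = 0. By first-step analysis:
h(Critical) = 0.28·h(Critical) + 0.2·h(Mild) + 0.44·1 + 0.08·0
h(Mild) = 0.16·h(Critical) + 0.28·h(Mild) + 0.28·1 + 0.28·0
Solving: h(Critical) = 0.7664, h(Mild) = 0.5592.
Starting from Mild, the probability is 0.5592.

0.5592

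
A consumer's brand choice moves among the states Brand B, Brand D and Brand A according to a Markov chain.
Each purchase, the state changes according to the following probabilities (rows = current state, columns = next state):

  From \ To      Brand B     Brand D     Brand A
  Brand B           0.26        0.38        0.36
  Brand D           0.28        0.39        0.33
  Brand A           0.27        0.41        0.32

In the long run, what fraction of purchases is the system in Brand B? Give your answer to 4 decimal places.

0.2712

Let the stationary distribution be π with π = πP and π_1 + π_2 + π_3 = 1.
π_1 = 0.26·π_1 + 0.28·π_2 + 0.27·π_3
π_2 = 0.38·π_1 + 0.39·π_2 + 0.41·π_3
Solving with the normalization constraint gives π = (0.2712, 0.3940, 0.3348).
So the stationary probability of Brand B is 0.2712.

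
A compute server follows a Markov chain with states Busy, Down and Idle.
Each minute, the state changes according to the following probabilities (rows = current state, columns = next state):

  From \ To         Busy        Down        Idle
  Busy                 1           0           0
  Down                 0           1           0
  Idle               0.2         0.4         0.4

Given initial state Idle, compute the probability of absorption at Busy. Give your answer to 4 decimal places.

0.3333

Let h(s) be the probability of absorption at Busy starting from transient state s. Then h(Busy) = 1 and h(Down) = 0. By first-step analysis:
h(Idle) = 0.2·1 + 0.4·0 + 0.4·h(Idle)
Solving: h(Idle) = 0.3333.
Starting from Idle, the probability is 0.3333.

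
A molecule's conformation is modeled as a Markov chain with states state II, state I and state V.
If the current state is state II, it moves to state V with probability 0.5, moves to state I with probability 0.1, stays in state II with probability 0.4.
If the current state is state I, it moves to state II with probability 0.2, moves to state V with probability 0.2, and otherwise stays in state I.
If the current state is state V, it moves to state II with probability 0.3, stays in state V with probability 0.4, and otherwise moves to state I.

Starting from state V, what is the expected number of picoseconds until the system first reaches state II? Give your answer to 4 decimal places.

3.8889

Let t(s) be the expected number of picoseconds to first reach state II from state s, with t(state II) = 0. Conditioning on the first picosecond:
t(state I) = 1 + 0.6·t(state I) + 0.2·t(state V)
t(state V) = 1 + 0.3·t(state I) + 0.4·t(state V)
Solving: t(state I) = 4.4444, t(state V) = 3.8889.
Expected picoseconds from state V to state II: 3.8889.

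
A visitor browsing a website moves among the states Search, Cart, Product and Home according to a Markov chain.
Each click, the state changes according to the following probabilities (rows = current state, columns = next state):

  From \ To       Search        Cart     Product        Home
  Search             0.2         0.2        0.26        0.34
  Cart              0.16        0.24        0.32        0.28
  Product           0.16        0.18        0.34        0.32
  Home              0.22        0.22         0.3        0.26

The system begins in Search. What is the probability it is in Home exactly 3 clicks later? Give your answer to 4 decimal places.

0.2976

Propagate the distribution vector 3 clicks from Search.
After 0 clicks: (1.0000, 0.0000, 0.0000, 0.0000)
After 1 click: (0.2000, 0.2000, 0.2600, 0.3400)
After 2 clicks: (0.1884, 0.2096, 0.3064, 0.2956)
After 3 clicks: (0.1853, 0.2082, 0.3089, 0.2976)
P(in Home after 3 clicks) = 0.2976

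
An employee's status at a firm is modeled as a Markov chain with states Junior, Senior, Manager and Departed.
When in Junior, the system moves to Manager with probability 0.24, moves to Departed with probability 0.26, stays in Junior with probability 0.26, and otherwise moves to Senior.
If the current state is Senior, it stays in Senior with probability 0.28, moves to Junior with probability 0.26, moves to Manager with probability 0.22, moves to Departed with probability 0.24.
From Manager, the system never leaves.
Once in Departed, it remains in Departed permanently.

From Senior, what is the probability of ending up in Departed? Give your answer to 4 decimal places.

0.5213

Let h(s) be the probability of absorption at Departed starting from transient state s. Then h(Departed) = 1 and h(Manager) = 0. By first-step analysis:
h(Junior) = 0.26·h(Junior) + 0.24·h(Senior) + 0.24·0 + 0.26·1
h(Senior) = 0.26·h(Junior) + 0.28·h(Senior) + 0.22·0 + 0.24·1
Solving: h(Junior) = 0.5204, h(Senior) = 0.5213.
Starting from Senior, the probability is 0.5213.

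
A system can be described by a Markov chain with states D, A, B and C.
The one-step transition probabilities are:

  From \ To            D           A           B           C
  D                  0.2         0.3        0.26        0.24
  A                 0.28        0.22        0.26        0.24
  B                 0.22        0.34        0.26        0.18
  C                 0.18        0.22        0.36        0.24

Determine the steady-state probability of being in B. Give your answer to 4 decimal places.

0.2823

Let the stationary distribution be π with π = πP and π_1 + π_2 + π_3 + π_4 = 1.
π_1 = 0.2·π_1 + 0.28·π_2 + 0.22·π_3 + 0.18·π_4
π_2 = 0.3·π_1 + 0.22·π_2 + 0.34·π_3 + 0.22·π_4
π_3 = 0.26·π_1 + 0.26·π_2 + 0.26·π_3 + 0.36·π_4
Solving with the normalization constraint gives π = (0.2229, 0.2717, 0.2823, 0.2231).
So the stationary probability of B is 0.2823.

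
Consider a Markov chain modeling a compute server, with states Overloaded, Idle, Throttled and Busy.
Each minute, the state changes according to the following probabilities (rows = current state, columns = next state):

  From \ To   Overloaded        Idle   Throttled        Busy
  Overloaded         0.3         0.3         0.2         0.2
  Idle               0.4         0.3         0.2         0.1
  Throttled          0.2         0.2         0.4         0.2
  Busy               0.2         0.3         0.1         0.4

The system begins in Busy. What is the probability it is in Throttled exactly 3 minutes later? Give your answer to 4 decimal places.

Propagate the distribution vector 3 minutes from Busy.
After 0 minutes: (0.0000, 0.0000, 0.0000, 1.0000)
After 1 minute: (0.2000, 0.3000, 0.1000, 0.4000)
After 2 minutes: (0.2800, 0.2900, 0.1800, 0.2500)
After 3 minutes: (0.2860, 0.2820, 0.2110, 0.2210)
P(in Throttled after 3 minutes) = 0.2110

0.2110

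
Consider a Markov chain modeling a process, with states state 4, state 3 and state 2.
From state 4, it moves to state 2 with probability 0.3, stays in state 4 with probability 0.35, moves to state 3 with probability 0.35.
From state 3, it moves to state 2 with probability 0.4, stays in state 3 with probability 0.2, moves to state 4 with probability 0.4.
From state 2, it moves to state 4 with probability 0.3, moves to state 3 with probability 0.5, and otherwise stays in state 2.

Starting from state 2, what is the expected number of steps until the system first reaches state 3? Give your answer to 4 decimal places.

2.2093

Let t(s) be the expected number of steps to first reach state 3 from state s, with t(state 3) = 0. Conditioning on the first step:
t(state 4) = 1 + 0.35·t(state 4) + 0.3·t(state 2)
t(state 2) = 1 + 0.3·t(state 4) + 0.2·t(state 2)
Solving: t(state 4) = 2.5581, t(state 2) = 2.2093.
Expected steps from state 2 to state 3: 2.2093.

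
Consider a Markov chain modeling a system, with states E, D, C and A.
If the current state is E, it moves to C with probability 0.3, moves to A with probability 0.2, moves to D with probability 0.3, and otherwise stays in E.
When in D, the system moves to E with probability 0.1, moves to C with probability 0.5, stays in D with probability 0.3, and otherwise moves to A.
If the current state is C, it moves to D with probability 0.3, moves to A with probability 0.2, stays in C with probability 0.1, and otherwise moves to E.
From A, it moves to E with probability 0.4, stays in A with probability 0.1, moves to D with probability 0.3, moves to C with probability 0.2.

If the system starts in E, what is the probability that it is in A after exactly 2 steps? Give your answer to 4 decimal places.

0.1500

Propagate the distribution vector 2 steps from E.
After 0 steps: (1.0000, 0.0000, 0.0000, 0.0000)
After 1 step: (0.2000, 0.3000, 0.3000, 0.2000)
After 2 steps: (0.2700, 0.3000, 0.2800, 0.1500)
P(in A after 2 steps) = 0.1500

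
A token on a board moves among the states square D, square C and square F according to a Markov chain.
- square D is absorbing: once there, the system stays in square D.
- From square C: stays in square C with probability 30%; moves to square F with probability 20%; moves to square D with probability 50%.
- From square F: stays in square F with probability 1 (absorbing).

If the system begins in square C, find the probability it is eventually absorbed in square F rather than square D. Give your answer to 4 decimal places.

Let h(s) be the probability of absorption at square F starting from transient state s. Then h(square F) = 1 and h(square D) = 0. By first-step analysis:
h(square C) = 0.5·0 + 0.3·h(square C) + 0.2·1
Solving: h(square C) = 0.2857.
Starting from square C, the probability is 0.2857.

0.2857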